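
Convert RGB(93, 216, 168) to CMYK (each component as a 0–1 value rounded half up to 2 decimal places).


R'=93/255≈0.3647, G'=216/255≈0.8471, B'=168/255≈0.6588
K = 1 - max(R',G',B') = 1 - 216/255 = 39/255 = 0.15294… → 0.15
(1-R'-K)/(1-K) simplifies to (max-R)/max with max = 216:
C = (216-93)/216 = 123/216 = 0.56944… → 0.57
M = (216-216)/216 = 0/216 = 0 → 0.00
Y = (216-168)/216 = 48/216 = 0.22222… → 0.22
= CMYK(0.57, 0.00, 0.22, 0.15)


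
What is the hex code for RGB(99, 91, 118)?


R = 99 → 63 (hex)
G = 91 → 5B (hex)
B = 118 → 76 (hex)
Hex = #635B76


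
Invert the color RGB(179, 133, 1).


Invert: (255-R, 255-G, 255-B)
R: 255-179 = 76
G: 255-133 = 122
B: 255-1 = 254
= RGB(76, 122, 254)


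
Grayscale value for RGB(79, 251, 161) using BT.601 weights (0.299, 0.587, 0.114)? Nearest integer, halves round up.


Gray = 0.299×R + 0.587×G + 0.114×B
Gray = 0.299×79 + 0.587×251 + 0.114×161
Gray = 23.621 + 147.337 + 18.354
Gray = 189.312 → round half up → 189
Gray = 189


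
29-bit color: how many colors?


Colors = 2^bits = 2^29
= 536,870,912 colors


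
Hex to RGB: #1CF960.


1C → 28 (R)
F9 → 249 (G)
60 → 96 (B)
= RGB(28, 249, 96)


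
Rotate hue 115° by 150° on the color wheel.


New hue = (H + rotation) mod 360
New hue = (115 + 150) mod 360
= 265 mod 360
= 265°


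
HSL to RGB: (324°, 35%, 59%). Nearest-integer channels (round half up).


H=324°, S=0.35, L=0.59
C = (1-|2L-1|)×S = (1-|0.18|)×0.35 = 0.287
H' = H/60 = 324/60 ≈ 5.4000; X = C×(1-|H' mod 2 - 1|) = 0.1722
m = L - C/2 = 0.59 - 0.1435 = 0.4465
Sector ⌊H'⌋ = 5 → (R',G',B') = (0.287, 0.0, 0.1722)
RGB = ((R'+m)×255, (G'+m)×255, (B'+m)×255) = (187.0425, 113.8575, 157.7685)
Round half up → RGB(187, 114, 158)


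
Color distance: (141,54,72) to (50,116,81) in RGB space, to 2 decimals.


d = √[(R₁-R₂)² + (G₁-G₂)² + (B₁-B₂)²]
d = √[(141-50)² + (54-116)² + (72-81)²]
d = √[8281 + 3844 + 81]
d = √12206
d ≈ 110.48


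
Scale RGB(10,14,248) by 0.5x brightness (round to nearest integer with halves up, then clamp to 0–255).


Multiply each channel by 0.5, round half up, clamp to [0, 255]
R: 10×0.5 = 5
G: 14×0.5 = 7
B: 248×0.5 = 124
= RGB(5, 7, 124)


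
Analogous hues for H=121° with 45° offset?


Base hue: 121°
Left analog: (121 - 45) mod 360 = 76°
Right analog: (121 + 45) mod 360 = 166°
Analogous hues = 76° and 166°


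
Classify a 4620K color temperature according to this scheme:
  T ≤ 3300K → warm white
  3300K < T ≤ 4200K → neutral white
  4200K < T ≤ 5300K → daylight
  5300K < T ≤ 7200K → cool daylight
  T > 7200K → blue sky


Temperature: 4620K
4200K < 4620K ≤ 5300K → daylight
Classification: daylight


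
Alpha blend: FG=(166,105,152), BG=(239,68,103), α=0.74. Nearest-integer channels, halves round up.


C = α×F + (1-α)×B, with 1-α = 0.26
R: 0.74×166 + 0.26×239 = 122.84 + 62.14 = 184.98 → 185
G: 0.74×105 + 0.26×68 = 77.70 + 17.68 = 95.38 → 95
B: 0.74×152 + 0.26×103 = 112.48 + 26.78 = 139.26 → 139
= RGB(185, 95, 139)


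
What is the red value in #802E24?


Color: #802E24
R = 80 = 128
G = 2E = 46
B = 24 = 36
Red = 128


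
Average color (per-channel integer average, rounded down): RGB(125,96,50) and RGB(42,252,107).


Midpoint: each channel = ⌊(C₁+C₂)/2⌋
R: ⌊(125+42)/2⌋ = 83
G: ⌊(96+252)/2⌋ = 174
B: ⌊(50+107)/2⌋ = 78
= RGB(83, 174, 78)


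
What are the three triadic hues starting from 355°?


Triadic: equally spaced at 120° intervals
H1 = 355°
H2 = (355 + 120) mod 360 = 115°
H3 = (355 + 240) mod 360 = 235°
Triadic = 355°, 115°, 235°


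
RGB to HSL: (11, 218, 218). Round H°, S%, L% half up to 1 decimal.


Normalize: R'=11/255≈0.0431, G'=218/255≈0.8549, B'=218/255≈0.8549
Max=218/255, Min=11/255, Δ=Max-Min=207/255
L = (Max+Min)/2 = (218+11)/510 = 229/510 = 0.44901… → L = 44.9%
L ≤ 0.5 → S = Δ/(Max+Min) = 207/(218+11) = 207/229 = 0.90393… → S = 90.4%
(the 1/255 factors cancel in S and H, so raw channel differences can be used)
Max is G' → H = 60 × ((B-R)/Δ + 2) = 60 × ((218-11)/207 + 2)
  207/207 + 2 = 1 + 2 = 3
  H = 60 × 3 = 180° → H = 180.0°
= HSL(180.0°, 90.4%, 44.9%)


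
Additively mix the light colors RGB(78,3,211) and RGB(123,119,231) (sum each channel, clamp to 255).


Additive: each channel = min(255, C₁+C₂)
R: 78+123 = 201 → 201
G: 3+119 = 122 → 122
B: 211+231 = 442 → 255
= RGB(201, 122, 255)


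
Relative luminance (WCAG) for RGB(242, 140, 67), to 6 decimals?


Linearize each channel (sRGB transfer function): c = v/255; c_lin = c/12.92 if c ≤ 0.04045, else ((c+0.055)/1.055)^2.4
  R: 242/255 ≈ 0.949020 > 0.04045 → ((0.949020+0.055)/1.055)^2.4 ≈ 0.887923
  G: 140/255 ≈ 0.549020 > 0.04045 → ((0.549020+0.055)/1.055)^2.4 ≈ 0.262251
  B: 67/255 ≈ 0.262745 > 0.04045 → ((0.262745+0.055)/1.055)^2.4 ≈ 0.056128
R_lin = 0.887923, G_lin = 0.262251, B_lin = 0.056128
L = 0.2126×R + 0.7152×G + 0.0722×B
L = 0.2126×0.887923 + 0.7152×0.262251 + 0.0722×0.056128
L ≈ 0.380387


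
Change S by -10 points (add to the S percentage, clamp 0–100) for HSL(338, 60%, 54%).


Original S = 60%
Adjustment = -10 percentage points
New S = 60 + (-10) = 50
Clamp to [0, 100] → 50
= HSL(338°, 50%, 54%)


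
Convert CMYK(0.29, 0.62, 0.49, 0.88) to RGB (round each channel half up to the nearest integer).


R = 255 × (1-C) × (1-K) = 255 × 0.71 × 0.12 = 21.726 → 22
G = 255 × (1-M) × (1-K) = 255 × 0.38 × 0.12 = 11.628 → 12
B = 255 × (1-Y) × (1-K) = 255 × 0.51 × 0.12 = 15.606 → 16
= RGB(22, 12, 16)


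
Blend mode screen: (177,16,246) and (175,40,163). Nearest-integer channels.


Screen: C = 255 - (255-A)×(255-B)/255, rounded to nearest integer
R: 255 - (255-177)×(255-175)/255 = 255 - 6240/255 ≈ 255 - 24.471 = 230.529 → 231
G: 255 - (255-16)×(255-40)/255 = 255 - 51385/255 ≈ 255 - 201.510 = 53.490 → 53
B: 255 - (255-246)×(255-163)/255 = 255 - 828/255 ≈ 255 - 3.247 = 251.753 → 252
= RGB(231, 53, 252)


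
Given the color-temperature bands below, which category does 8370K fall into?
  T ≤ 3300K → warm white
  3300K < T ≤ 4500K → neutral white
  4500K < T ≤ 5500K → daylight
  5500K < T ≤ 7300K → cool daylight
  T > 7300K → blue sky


Temperature: 8370K
8370K > 7300K → blue sky
Classification: blue sky


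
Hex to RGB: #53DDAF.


53 → 83 (R)
DD → 221 (G)
AF → 175 (B)
= RGB(83, 221, 175)


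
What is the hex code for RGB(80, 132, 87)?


R = 80 → 50 (hex)
G = 132 → 84 (hex)
B = 87 → 57 (hex)
Hex = #508457


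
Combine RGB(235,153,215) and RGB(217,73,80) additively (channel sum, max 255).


Additive: each channel = min(255, C₁+C₂)
R: 235+217 = 452 → 255
G: 153+73 = 226 → 226
B: 215+80 = 295 → 255
= RGB(255, 226, 255)


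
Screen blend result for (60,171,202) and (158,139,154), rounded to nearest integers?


Screen: C = 255 - (255-A)×(255-B)/255, rounded to nearest integer
R: 255 - (255-60)×(255-158)/255 = 255 - 18915/255 ≈ 255 - 74.176 = 180.824 → 181
G: 255 - (255-171)×(255-139)/255 = 255 - 9744/255 ≈ 255 - 38.212 = 216.788 → 217
B: 255 - (255-202)×(255-154)/255 = 255 - 5353/255 ≈ 255 - 20.992 = 234.008 → 234
= RGB(181, 217, 234)


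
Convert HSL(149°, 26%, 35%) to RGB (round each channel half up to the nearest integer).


H=149°, S=0.26, L=0.35
C = (1-|2L-1|)×S = (1-|-0.30|)×0.26 = 0.182
H' = H/60 = 149/60 ≈ 2.4833; X = C×(1-|H' mod 2 - 1|) ≈ 0.0880
m = L - C/2 = 0.35 - 0.091 = 0.259
Sector ⌊H'⌋ = 2 → (R',G',B') = (0.0, 0.182, ≈0.0880)
RGB = ((R'+m)×255, (G'+m)×255, (B'+m)×255) = (66.045, 112.455, 88.4765)
Round half up → RGB(66, 112, 88)


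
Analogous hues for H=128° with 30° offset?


Base hue: 128°
Left analog: (128 - 30) mod 360 = 98°
Right analog: (128 + 30) mod 360 = 158°
Analogous hues = 98° and 158°


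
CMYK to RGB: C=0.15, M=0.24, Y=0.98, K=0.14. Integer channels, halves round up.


R = 255 × (1-C) × (1-K) = 255 × 0.85 × 0.86 = 186.405 → 186
G = 255 × (1-M) × (1-K) = 255 × 0.76 × 0.86 = 166.668 → 167
B = 255 × (1-Y) × (1-K) = 255 × 0.02 × 0.86 = 4.386 → 4
= RGB(186, 167, 4)


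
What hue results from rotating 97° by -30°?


New hue = (H + rotation) mod 360
New hue = (97 -30) mod 360
= 67 mod 360
= 67°


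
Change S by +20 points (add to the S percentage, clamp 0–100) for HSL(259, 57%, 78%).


Original S = 57%
Adjustment = +20 percentage points
New S = 57 + (20) = 77
Clamp to [0, 100] → 77
= HSL(259°, 77%, 78%)


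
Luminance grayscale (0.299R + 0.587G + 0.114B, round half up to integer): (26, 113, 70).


Gray = 0.299×R + 0.587×G + 0.114×B
Gray = 0.299×26 + 0.587×113 + 0.114×70
Gray = 7.774 + 66.331 + 7.980
Gray = 82.085 → round half up → 82
Gray = 82


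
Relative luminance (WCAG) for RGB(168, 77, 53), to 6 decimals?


Linearize each channel (sRGB transfer function): c = v/255; c_lin = c/12.92 if c ≤ 0.04045, else ((c+0.055)/1.055)^2.4
  R: 168/255 ≈ 0.658824 > 0.04045 → ((0.658824+0.055)/1.055)^2.4 ≈ 0.391572
  G: 77/255 ≈ 0.301961 > 0.04045 → ((0.301961+0.055)/1.055)^2.4 ≈ 0.074214
  B: 53/255 ≈ 0.207843 > 0.04045 → ((0.207843+0.055)/1.055)^2.4 ≈ 0.035601
R_lin = 0.391572, G_lin = 0.074214, B_lin = 0.035601
L = 0.2126×R + 0.7152×G + 0.0722×B
L = 0.2126×0.391572 + 0.7152×0.074214 + 0.0722×0.035601
L ≈ 0.138896


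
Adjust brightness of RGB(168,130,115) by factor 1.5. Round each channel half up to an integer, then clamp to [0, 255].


Multiply each channel by 1.5, round half up, clamp to [0, 255]
R: 168×1.5 = 252
G: 130×1.5 = 195
B: 115×1.5 = 172.5 → round → 173
= RGB(252, 195, 173)


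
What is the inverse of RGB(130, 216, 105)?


Invert: (255-R, 255-G, 255-B)
R: 255-130 = 125
G: 255-216 = 39
B: 255-105 = 150
= RGB(125, 39, 150)


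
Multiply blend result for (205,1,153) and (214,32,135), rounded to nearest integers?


Multiply: C = A×B/255, rounded to nearest integer
R: 205×214/255 = 43870/255 ≈ 172.039 → 172
G: 1×32/255 = 32/255 ≈ 0.125 → 0
B: 153×135/255 = 20655/255 ≈ 81.000 → 81
= RGB(172, 0, 81)


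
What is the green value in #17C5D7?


Color: #17C5D7
R = 17 = 23
G = C5 = 197
B = D7 = 215
Green = 197


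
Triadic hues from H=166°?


Triadic: equally spaced at 120° intervals
H1 = 166°
H2 = (166 + 120) mod 360 = 286°
H3 = (166 + 240) mod 360 = 46°
Triadic = 166°, 286°, 46°


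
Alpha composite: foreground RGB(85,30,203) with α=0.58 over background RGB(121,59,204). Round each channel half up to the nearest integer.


C = α×F + (1-α)×B, with 1-α = 0.42
R: 0.58×85 + 0.42×121 = 49.30 + 50.82 = 100.12 → 100
G: 0.58×30 + 0.42×59 = 17.40 + 24.78 = 42.18 → 42
B: 0.58×203 + 0.42×204 = 117.74 + 85.68 = 203.42 → 203
= RGB(100, 42, 203)


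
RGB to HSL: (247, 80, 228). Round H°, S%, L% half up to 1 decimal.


Normalize: R'=247/255≈0.9686, G'=80/255≈0.3137, B'=228/255≈0.8941
Max=247/255, Min=80/255, Δ=Max-Min=167/255
L = (Max+Min)/2 = (247+80)/510 = 327/510 = 0.64117… → L = 64.1%
L > 0.5 → S = Δ/(2-Max-Min) = 167/(510-247-80) = 167/183 = 0.91256… → S = 91.3%
(the 1/255 factors cancel in S and H, so raw channel differences can be used)
Max is R' → H = 60 × (((G-B)/Δ) mod 6) = 60 × (((80-228)/167) mod 6)
  (-148)/167 = -0.8862…; negative, so add 6 → 5.1137…
  H = 60 × 5.1137… = 306.826…° → H = 306.8°
= HSL(306.8°, 91.3%, 64.1%)


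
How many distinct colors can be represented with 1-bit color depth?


Colors = 2^bits = 2^1
= 2 colors


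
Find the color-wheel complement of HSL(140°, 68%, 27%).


Complement = opposite side of color wheel = hue + 180°
H' = (140 + 180) mod 360 = 320°
S and L unchanged.
= HSL(320°, 68%, 27%)


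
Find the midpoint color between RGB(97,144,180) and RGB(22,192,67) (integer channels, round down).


Midpoint: each channel = ⌊(C₁+C₂)/2⌋
R: ⌊(97+22)/2⌋ = 59
G: ⌊(144+192)/2⌋ = 168
B: ⌊(180+67)/2⌋ = 123
= RGB(59, 168, 123)


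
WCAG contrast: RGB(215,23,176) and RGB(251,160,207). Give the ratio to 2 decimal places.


Linearize each sRGB channel c=v/255: c/12.92 if c ≤ 0.04045 else ((c+0.055)/1.055)^2.4
L = 0.2126×R_lin + 0.7152×G_lin + 0.0722×B_lin
Color 1 (215,23,176):
  R=215: 215/255≈0.8431 > 0.04045 → ((0.8431+0.055)/1.055)^2.4 ≈ 0.67954
  G=23: 23/255≈0.0902 > 0.04045 → ((0.0902+0.055)/1.055)^2.4 ≈ 0.00857
  B=176: 176/255≈0.6902 > 0.04045 → ((0.6902+0.055)/1.055)^2.4 ≈ 0.43415
  L1 = 0.2126×0.67954 + 0.7152×0.00857 + 0.0722×0.43415 ≈ 0.18194
Color 2 (251,160,207):
  R=251: 251/255≈0.9843 > 0.04045 → ((0.9843+0.055)/1.055)^2.4 ≈ 0.96469
  G=160: 160/255≈0.6275 > 0.04045 → ((0.6275+0.055)/1.055)^2.4 ≈ 0.35153
  B=207: 207/255≈0.8118 > 0.04045 → ((0.8118+0.055)/1.055)^2.4 ≈ 0.62396
  L2 = 0.2126×0.96469 + 0.7152×0.35153 + 0.0722×0.62396 ≈ 0.50156
Lighter = 0.50156, Darker = 0.18194
Ratio = (L_lighter + 0.05) / (L_darker + 0.05)
Ratio = (0.50156 + 0.05) / (0.18194 + 0.05) = 0.55156 / 0.23194 ≈ 2.3780
Ratio ≈ 2.38:1


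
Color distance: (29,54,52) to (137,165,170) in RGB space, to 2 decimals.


d = √[(R₁-R₂)² + (G₁-G₂)² + (B₁-B₂)²]
d = √[(29-137)² + (54-165)² + (52-170)²]
d = √[11664 + 12321 + 13924]
d = √37909
d ≈ 194.70


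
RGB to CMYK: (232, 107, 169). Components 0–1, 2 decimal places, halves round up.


R'=232/255≈0.9098, G'=107/255≈0.4196, B'=169/255≈0.6627
K = 1 - max(R',G',B') = 1 - 232/255 = 23/255 = 0.09019… → 0.09
(1-R'-K)/(1-K) simplifies to (max-R)/max with max = 232:
C = (232-232)/232 = 0/232 = 0 → 0.00
M = (232-107)/232 = 125/232 = 0.53879… → 0.54
Y = (232-169)/232 = 63/232 = 0.27155… → 0.27
= CMYK(0.00, 0.54, 0.27, 0.09)


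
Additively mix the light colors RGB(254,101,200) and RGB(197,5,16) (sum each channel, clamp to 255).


Additive: each channel = min(255, C₁+C₂)
R: 254+197 = 451 → 255
G: 101+5 = 106 → 106
B: 200+16 = 216 → 216
= RGB(255, 106, 216)


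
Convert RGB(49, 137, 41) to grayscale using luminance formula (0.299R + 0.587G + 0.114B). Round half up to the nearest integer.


Gray = 0.299×R + 0.587×G + 0.114×B
Gray = 0.299×49 + 0.587×137 + 0.114×41
Gray = 14.651 + 80.419 + 4.674
Gray = 99.744 → round half up → 100
Gray = 100


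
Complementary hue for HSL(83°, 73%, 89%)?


Complement = opposite side of color wheel = hue + 180°
H' = (83 + 180) mod 360 = 263°
S and L unchanged.
= HSL(263°, 73%, 89%)


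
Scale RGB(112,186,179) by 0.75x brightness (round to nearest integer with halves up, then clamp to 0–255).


Multiply each channel by 0.75, round half up, clamp to [0, 255]
R: 112×0.75 = 84
G: 186×0.75 = 139.5 → round → 140
B: 179×0.75 = 134.25 → round → 134
= RGB(84, 140, 134)


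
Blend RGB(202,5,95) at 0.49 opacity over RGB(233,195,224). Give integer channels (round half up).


C = α×F + (1-α)×B, with 1-α = 0.51
R: 0.49×202 + 0.51×233 = 98.98 + 118.83 = 217.81 → 218
G: 0.49×5 + 0.51×195 = 2.45 + 99.45 = 101.90 → 102
B: 0.49×95 + 0.51×224 = 46.55 + 114.24 = 160.79 → 161
= RGB(218, 102, 161)


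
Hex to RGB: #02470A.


02 → 2 (R)
47 → 71 (G)
0A → 10 (B)
= RGB(2, 71, 10)


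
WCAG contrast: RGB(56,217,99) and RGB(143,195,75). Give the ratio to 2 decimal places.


Linearize each sRGB channel c=v/255: c/12.92 if c ≤ 0.04045 else ((c+0.055)/1.055)^2.4
L = 0.2126×R_lin + 0.7152×G_lin + 0.0722×B_lin
Color 1 (56,217,99):
  R=56: 56/255≈0.2196 > 0.04045 → ((0.2196+0.055)/1.055)^2.4 ≈ 0.03955
  G=217: 217/255≈0.8510 > 0.04045 → ((0.8510+0.055)/1.055)^2.4 ≈ 0.69387
  B=99: 99/255≈0.3882 > 0.04045 → ((0.3882+0.055)/1.055)^2.4 ≈ 0.12477
  L1 = 0.2126×0.03955 + 0.7152×0.69387 + 0.0722×0.12477 ≈ 0.51367
Color 2 (143,195,75):
  R=143: 143/255≈0.5608 > 0.04045 → ((0.5608+0.055)/1.055)^2.4 ≈ 0.27468
  G=195: 195/255≈0.7647 > 0.04045 → ((0.7647+0.055)/1.055)^2.4 ≈ 0.54572
  B=75: 75/255≈0.2941 > 0.04045 → ((0.2941+0.055)/1.055)^2.4 ≈ 0.07036
  L2 = 0.2126×0.27468 + 0.7152×0.54572 + 0.0722×0.07036 ≈ 0.45378
Lighter = 0.51367, Darker = 0.45378
Ratio = (L_lighter + 0.05) / (L_darker + 0.05)
Ratio = (0.51367 + 0.05) / (0.45378 + 0.05) = 0.56367 / 0.50378 ≈ 1.1189
Ratio ≈ 1.12:1


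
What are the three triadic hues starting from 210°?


Triadic: equally spaced at 120° intervals
H1 = 210°
H2 = (210 + 120) mod 360 = 330°
H3 = (210 + 240) mod 360 = 90°
Triadic = 210°, 330°, 90°


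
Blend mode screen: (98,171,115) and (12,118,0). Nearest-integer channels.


Screen: C = 255 - (255-A)×(255-B)/255, rounded to nearest integer
R: 255 - (255-98)×(255-12)/255 = 255 - 38151/255 ≈ 255 - 149.612 = 105.388 → 105
G: 255 - (255-171)×(255-118)/255 = 255 - 11508/255 ≈ 255 - 45.129 = 209.871 → 210
B: 255 - (255-115)×(255-0)/255 = 255 - 35700/255 ≈ 255 - 140.000 = 115.000 → 115
= RGB(105, 210, 115)


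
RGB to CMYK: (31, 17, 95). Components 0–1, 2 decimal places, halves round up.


R'=31/255≈0.1216, G'=17/255≈0.0667, B'=95/255≈0.3725
K = 1 - max(R',G',B') = 1 - 95/255 = 160/255 = 0.62745… → 0.63
(1-R'-K)/(1-K) simplifies to (max-R)/max with max = 95:
C = (95-31)/95 = 64/95 = 0.67368… → 0.67
M = (95-17)/95 = 78/95 = 0.82105… → 0.82
Y = (95-95)/95 = 0/95 = 0 → 0.00
= CMYK(0.67, 0.82, 0.00, 0.63)


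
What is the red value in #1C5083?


Color: #1C5083
R = 1C = 28
G = 50 = 80
B = 83 = 131
Red = 28


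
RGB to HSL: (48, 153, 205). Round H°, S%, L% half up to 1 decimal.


Normalize: R'=48/255≈0.1882, G'=153/255≈0.6000, B'=205/255≈0.8039
Max=205/255, Min=48/255, Δ=Max-Min=157/255
L = (Max+Min)/2 = (205+48)/510 = 253/510 = 0.49607… → L = 49.6%
L ≤ 0.5 → S = Δ/(Max+Min) = 157/(205+48) = 157/253 = 0.62055… → S = 62.1%
(the 1/255 factors cancel in S and H, so raw channel differences can be used)
Max is B' → H = 60 × ((R-G)/Δ + 4) = 60 × ((48-153)/157 + 4)
  -105/157 + 4 = -0.6687… + 4 = 3.3312…
  H = 60 × 3.3312… = 199.872…° → H = 199.9°
= HSL(199.9°, 62.1%, 49.6%)


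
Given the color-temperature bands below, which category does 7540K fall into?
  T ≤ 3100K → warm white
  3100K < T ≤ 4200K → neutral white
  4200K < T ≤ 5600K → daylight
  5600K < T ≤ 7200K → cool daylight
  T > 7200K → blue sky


Temperature: 7540K
7540K > 7200K → blue sky
Classification: blue sky


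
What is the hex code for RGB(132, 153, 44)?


R = 132 → 84 (hex)
G = 153 → 99 (hex)
B = 44 → 2C (hex)
Hex = #84992C


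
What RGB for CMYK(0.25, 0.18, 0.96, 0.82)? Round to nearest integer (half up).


R = 255 × (1-C) × (1-K) = 255 × 0.75 × 0.18 = 34.425 → 34
G = 255 × (1-M) × (1-K) = 255 × 0.82 × 0.18 = 37.638 → 38
B = 255 × (1-Y) × (1-K) = 255 × 0.04 × 0.18 = 1.836 → 2
= RGB(34, 38, 2)


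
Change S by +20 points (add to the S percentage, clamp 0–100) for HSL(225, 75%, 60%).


Original S = 75%
Adjustment = +20 percentage points
New S = 75 + (20) = 95
Clamp to [0, 100] → 95
= HSL(225°, 95%, 60%)


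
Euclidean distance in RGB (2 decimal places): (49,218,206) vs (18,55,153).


d = √[(R₁-R₂)² + (G₁-G₂)² + (B₁-B₂)²]
d = √[(49-18)² + (218-55)² + (206-153)²]
d = √[961 + 26569 + 2809]
d = √30339
d ≈ 174.18


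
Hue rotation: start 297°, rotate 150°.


New hue = (H + rotation) mod 360
New hue = (297 + 150) mod 360
= 447 mod 360
= 87°


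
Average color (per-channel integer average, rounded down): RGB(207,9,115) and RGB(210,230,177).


Midpoint: each channel = ⌊(C₁+C₂)/2⌋
R: ⌊(207+210)/2⌋ = 208
G: ⌊(9+230)/2⌋ = 119
B: ⌊(115+177)/2⌋ = 146
= RGB(208, 119, 146)


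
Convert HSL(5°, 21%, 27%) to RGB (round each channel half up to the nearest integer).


H=5°, S=0.21, L=0.27
C = (1-|2L-1|)×S = (1-|-0.46|)×0.21 = 0.1134
H' = H/60 = 5/60 ≈ 0.0833; X = C×(1-|H' mod 2 - 1|) = 0.00945
m = L - C/2 = 0.27 - 0.0567 = 0.2133
Sector ⌊H'⌋ = 0 → (R',G',B') = (0.1134, 0.00945, 0.0)
RGB = ((R'+m)×255, (G'+m)×255, (B'+m)×255) = (83.3085, 56.80125, 54.3915)
Round half up → RGB(83, 57, 54)


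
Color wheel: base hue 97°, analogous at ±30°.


Base hue: 97°
Left analog: (97 - 30) mod 360 = 67°
Right analog: (97 + 30) mod 360 = 127°
Analogous hues = 67° and 127°


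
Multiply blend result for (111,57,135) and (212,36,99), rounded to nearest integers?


Multiply: C = A×B/255, rounded to nearest integer
R: 111×212/255 = 23532/255 ≈ 92.282 → 92
G: 57×36/255 = 2052/255 ≈ 8.047 → 8
B: 135×99/255 = 13365/255 ≈ 52.412 → 52
= RGB(92, 8, 52)


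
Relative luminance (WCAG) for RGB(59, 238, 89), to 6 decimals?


Linearize each channel (sRGB transfer function): c = v/255; c_lin = c/12.92 if c ≤ 0.04045, else ((c+0.055)/1.055)^2.4
  R: 59/255 ≈ 0.231373 > 0.04045 → ((0.231373+0.055)/1.055)^2.4 ≈ 0.043735
  G: 238/255 ≈ 0.933333 > 0.04045 → ((0.933333+0.055)/1.055)^2.4 ≈ 0.854993
  B: 89/255 ≈ 0.349020 > 0.04045 → ((0.349020+0.055)/1.055)^2.4 ≈ 0.099899
R_lin = 0.043735, G_lin = 0.854993, B_lin = 0.099899
L = 0.2126×R + 0.7152×G + 0.0722×B
L = 0.2126×0.043735 + 0.7152×0.854993 + 0.0722×0.099899
L ≈ 0.628001


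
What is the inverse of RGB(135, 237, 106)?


Invert: (255-R, 255-G, 255-B)
R: 255-135 = 120
G: 255-237 = 18
B: 255-106 = 149
= RGB(120, 18, 149)


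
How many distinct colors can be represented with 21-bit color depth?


Colors = 2^bits = 2^21
= 2,097,152 colors


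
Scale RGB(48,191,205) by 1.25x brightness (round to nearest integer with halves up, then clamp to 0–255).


Multiply each channel by 1.25, round half up, clamp to [0, 255]
R: 48×1.25 = 60
G: 191×1.25 = 238.75 → round → 239
B: 205×1.25 = 256.25 → round → 256 → clamp → 255
= RGB(60, 239, 255)


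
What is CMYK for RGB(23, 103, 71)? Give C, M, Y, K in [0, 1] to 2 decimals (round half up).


R'=23/255≈0.0902, G'=103/255≈0.4039, B'=71/255≈0.2784
K = 1 - max(R',G',B') = 1 - 103/255 = 152/255 = 0.59607… → 0.60
(1-R'-K)/(1-K) simplifies to (max-R)/max with max = 103:
C = (103-23)/103 = 80/103 = 0.77669… → 0.78
M = (103-103)/103 = 0/103 = 0 → 0.00
Y = (103-71)/103 = 32/103 = 0.31067… → 0.31
= CMYK(0.78, 0.00, 0.31, 0.60)


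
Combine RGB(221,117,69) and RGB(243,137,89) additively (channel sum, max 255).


Additive: each channel = min(255, C₁+C₂)
R: 221+243 = 464 → 255
G: 117+137 = 254 → 254
B: 69+89 = 158 → 158
= RGB(255, 254, 158)


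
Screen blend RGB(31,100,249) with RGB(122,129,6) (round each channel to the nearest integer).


Screen: C = 255 - (255-A)×(255-B)/255, rounded to nearest integer
R: 255 - (255-31)×(255-122)/255 = 255 - 29792/255 ≈ 255 - 116.831 = 138.169 → 138
G: 255 - (255-100)×(255-129)/255 = 255 - 19530/255 ≈ 255 - 76.588 = 178.412 → 178
B: 255 - (255-249)×(255-6)/255 = 255 - 1494/255 ≈ 255 - 5.859 = 249.141 → 249
= RGB(138, 178, 249)


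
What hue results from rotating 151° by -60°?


New hue = (H + rotation) mod 360
New hue = (151 -60) mod 360
= 91 mod 360
= 91°


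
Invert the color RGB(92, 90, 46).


Invert: (255-R, 255-G, 255-B)
R: 255-92 = 163
G: 255-90 = 165
B: 255-46 = 209
= RGB(163, 165, 209)


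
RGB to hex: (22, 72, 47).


R = 22 → 16 (hex)
G = 72 → 48 (hex)
B = 47 → 2F (hex)
Hex = #16482F


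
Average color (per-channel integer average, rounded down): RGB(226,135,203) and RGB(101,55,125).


Midpoint: each channel = ⌊(C₁+C₂)/2⌋
R: ⌊(226+101)/2⌋ = 163
G: ⌊(135+55)/2⌋ = 95
B: ⌊(203+125)/2⌋ = 164
= RGB(163, 95, 164)


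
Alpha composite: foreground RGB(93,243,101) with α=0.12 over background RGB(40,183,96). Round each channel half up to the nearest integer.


C = α×F + (1-α)×B, with 1-α = 0.88
R: 0.12×93 + 0.88×40 = 11.16 + 35.20 = 46.36 → 46
G: 0.12×243 + 0.88×183 = 29.16 + 161.04 = 190.20 → 190
B: 0.12×101 + 0.88×96 = 12.12 + 84.48 = 96.60 → 97
= RGB(46, 190, 97)


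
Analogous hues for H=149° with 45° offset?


Base hue: 149°
Left analog: (149 - 45) mod 360 = 104°
Right analog: (149 + 45) mod 360 = 194°
Analogous hues = 104° and 194°


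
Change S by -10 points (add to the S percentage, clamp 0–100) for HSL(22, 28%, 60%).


Original S = 28%
Adjustment = -10 percentage points
New S = 28 + (-10) = 18
Clamp to [0, 100] → 18
= HSL(22°, 18%, 60%)


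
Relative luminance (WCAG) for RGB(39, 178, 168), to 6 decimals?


Linearize each channel (sRGB transfer function): c = v/255; c_lin = c/12.92 if c ≤ 0.04045, else ((c+0.055)/1.055)^2.4
  R: 39/255 ≈ 0.152941 > 0.04045 → ((0.152941+0.055)/1.055)^2.4 ≈ 0.020289
  G: 178/255 ≈ 0.698039 > 0.04045 → ((0.698039+0.055)/1.055)^2.4 ≈ 0.445201
  B: 168/255 ≈ 0.658824 > 0.04045 → ((0.658824+0.055)/1.055)^2.4 ≈ 0.391572
R_lin = 0.020289, G_lin = 0.445201, B_lin = 0.391572
L = 0.2126×R + 0.7152×G + 0.0722×B
L = 0.2126×0.020289 + 0.7152×0.445201 + 0.0722×0.391572
L ≈ 0.350993


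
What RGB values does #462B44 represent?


46 → 70 (R)
2B → 43 (G)
44 → 68 (B)
= RGB(70, 43, 68)


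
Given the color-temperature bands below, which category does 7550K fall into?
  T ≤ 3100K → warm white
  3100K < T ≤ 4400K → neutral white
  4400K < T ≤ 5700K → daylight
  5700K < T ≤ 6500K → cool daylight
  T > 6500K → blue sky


Temperature: 7550K
7550K > 6500K → blue sky
Classification: blue sky


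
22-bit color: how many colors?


Colors = 2^bits = 2^22
= 4,194,304 colors


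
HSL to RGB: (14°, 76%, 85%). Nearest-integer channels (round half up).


H=14°, S=0.76, L=0.85
C = (1-|2L-1|)×S = (1-|0.70|)×0.76 = 0.228
H' = H/60 = 14/60 ≈ 0.2333; X = C×(1-|H' mod 2 - 1|) = 0.0532
m = L - C/2 = 0.85 - 0.114 = 0.736
Sector ⌊H'⌋ = 0 → (R',G',B') = (0.228, 0.0532, 0.0)
RGB = ((R'+m)×255, (G'+m)×255, (B'+m)×255) = (245.82, 201.246, 187.68)
Round half up → RGB(246, 201, 188)


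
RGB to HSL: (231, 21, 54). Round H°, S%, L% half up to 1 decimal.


Normalize: R'=231/255≈0.9059, G'=21/255≈0.0824, B'=54/255≈0.2118
Max=231/255, Min=21/255, Δ=Max-Min=210/255
L = (Max+Min)/2 = (231+21)/510 = 252/510 = 0.49411… → L = 49.4%
L ≤ 0.5 → S = Δ/(Max+Min) = 210/(231+21) = 210/252 = 0.83333… → S = 83.3%
(the 1/255 factors cancel in S and H, so raw channel differences can be used)
Max is R' → H = 60 × (((G-B)/Δ) mod 6) = 60 × (((21-54)/210) mod 6)
  (-33)/210 = -0.1571…; negative, so add 6 → 5.8428…
  H = 60 × 5.8428… = 350.571…° → H = 350.6°
= HSL(350.6°, 83.3%, 49.4%)


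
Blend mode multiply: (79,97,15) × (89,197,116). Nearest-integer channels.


Multiply: C = A×B/255, rounded to nearest integer
R: 79×89/255 = 7031/255 ≈ 27.573 → 28
G: 97×197/255 = 19109/255 ≈ 74.937 → 75
B: 15×116/255 = 1740/255 ≈ 6.824 → 7
= RGB(28, 75, 7)


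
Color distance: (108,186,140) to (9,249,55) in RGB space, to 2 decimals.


d = √[(R₁-R₂)² + (G₁-G₂)² + (B₁-B₂)²]
d = √[(108-9)² + (186-249)² + (140-55)²]
d = √[9801 + 3969 + 7225]
d = √20995
d ≈ 144.90


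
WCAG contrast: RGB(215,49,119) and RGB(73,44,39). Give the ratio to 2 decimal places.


Linearize each sRGB channel c=v/255: c/12.92 if c ≤ 0.04045 else ((c+0.055)/1.055)^2.4
L = 0.2126×R_lin + 0.7152×G_lin + 0.0722×B_lin
Color 1 (215,49,119):
  R=215: 215/255≈0.8431 > 0.04045 → ((0.8431+0.055)/1.055)^2.4 ≈ 0.67954
  G=49: 49/255≈0.1922 > 0.04045 → ((0.1922+0.055)/1.055)^2.4 ≈ 0.03071
  B=119: 119/255≈0.4667 > 0.04045 → ((0.4667+0.055)/1.055)^2.4 ≈ 0.18447
  L1 = 0.2126×0.67954 + 0.7152×0.03071 + 0.0722×0.18447 ≈ 0.17976
Color 2 (73,44,39):
  R=73: 73/255≈0.2863 > 0.04045 → ((0.2863+0.055)/1.055)^2.4 ≈ 0.06663
  G=44: 44/255≈0.1725 > 0.04045 → ((0.1725+0.055)/1.055)^2.4 ≈ 0.02519
  B=39: 39/255≈0.1529 > 0.04045 → ((0.1529+0.055)/1.055)^2.4 ≈ 0.02029
  L2 = 0.2126×0.06663 + 0.7152×0.02519 + 0.0722×0.02029 ≈ 0.03364
Lighter = 0.17976, Darker = 0.03364
Ratio = (L_lighter + 0.05) / (L_darker + 0.05)
Ratio = (0.17976 + 0.05) / (0.03364 + 0.05) = 0.22976 / 0.08364 ≈ 2.7469
Ratio ≈ 2.75:1


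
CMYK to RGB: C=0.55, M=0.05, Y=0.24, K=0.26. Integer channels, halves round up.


R = 255 × (1-C) × (1-K) = 255 × 0.45 × 0.74 = 84.915 → 85
G = 255 × (1-M) × (1-K) = 255 × 0.95 × 0.74 = 179.265 → 179
B = 255 × (1-Y) × (1-K) = 255 × 0.76 × 0.74 = 143.412 → 143
= RGB(85, 179, 143)


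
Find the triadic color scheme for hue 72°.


Triadic: equally spaced at 120° intervals
H1 = 72°
H2 = (72 + 120) mod 360 = 192°
H3 = (72 + 240) mod 360 = 312°
Triadic = 72°, 192°, 312°


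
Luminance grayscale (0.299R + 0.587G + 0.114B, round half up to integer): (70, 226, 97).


Gray = 0.299×R + 0.587×G + 0.114×B
Gray = 0.299×70 + 0.587×226 + 0.114×97
Gray = 20.930 + 132.662 + 11.058
Gray = 164.650 → round half up → 165
Gray = 165


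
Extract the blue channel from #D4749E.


Color: #D4749E
R = D4 = 212
G = 74 = 116
B = 9E = 158
Blue = 158


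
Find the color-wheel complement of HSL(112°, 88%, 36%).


Complement = opposite side of color wheel = hue + 180°
H' = (112 + 180) mod 360 = 292°
S and L unchanged.
= HSL(292°, 88%, 36%)


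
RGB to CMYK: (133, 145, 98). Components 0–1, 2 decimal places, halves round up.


R'=133/255≈0.5216, G'=145/255≈0.5686, B'=98/255≈0.3843
K = 1 - max(R',G',B') = 1 - 145/255 = 110/255 = 0.43137… → 0.43
(1-R'-K)/(1-K) simplifies to (max-R)/max with max = 145:
C = (145-133)/145 = 12/145 = 0.08275… → 0.08
M = (145-145)/145 = 0/145 = 0 → 0.00
Y = (145-98)/145 = 47/145 = 0.32413… → 0.32
= CMYK(0.08, 0.00, 0.32, 0.43)


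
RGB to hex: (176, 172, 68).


R = 176 → B0 (hex)
G = 172 → AC (hex)
B = 68 → 44 (hex)
Hex = #B0AC44


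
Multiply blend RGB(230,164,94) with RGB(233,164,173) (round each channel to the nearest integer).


Multiply: C = A×B/255, rounded to nearest integer
R: 230×233/255 = 53590/255 ≈ 210.157 → 210
G: 164×164/255 = 26896/255 ≈ 105.475 → 105
B: 94×173/255 = 16262/255 ≈ 63.773 → 64
= RGB(210, 105, 64)


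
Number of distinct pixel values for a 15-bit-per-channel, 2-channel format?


Total bits = 15 bits/channel × 2 channels = 30 bits
Distinct pixel values = 2^30
= 1,073,741,824 pixel values


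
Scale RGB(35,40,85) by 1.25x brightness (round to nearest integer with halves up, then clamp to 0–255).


Multiply each channel by 1.25, round half up, clamp to [0, 255]
R: 35×1.25 = 43.75 → round → 44
G: 40×1.25 = 50
B: 85×1.25 = 106.25 → round → 106
= RGB(44, 50, 106)


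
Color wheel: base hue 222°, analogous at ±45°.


Base hue: 222°
Left analog: (222 - 45) mod 360 = 177°
Right analog: (222 + 45) mod 360 = 267°
Analogous hues = 177° and 267°


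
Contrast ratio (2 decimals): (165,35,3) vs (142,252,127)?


Linearize each sRGB channel c=v/255: c/12.92 if c ≤ 0.04045 else ((c+0.055)/1.055)^2.4
L = 0.2126×R_lin + 0.7152×G_lin + 0.0722×B_lin
Color 1 (165,35,3):
  R=165: 165/255≈0.6471 > 0.04045 → ((0.6471+0.055)/1.055)^2.4 ≈ 0.37626
  G=35: 35/255≈0.1373 > 0.04045 → ((0.1373+0.055)/1.055)^2.4 ≈ 0.01681
  B=3: 3/255≈0.0118 ≤ 0.04045 → 0.0118/12.92 ≈ 0.00091
  L1 = 0.2126×0.37626 + 0.7152×0.01681 + 0.0722×0.00091 ≈ 0.09208
Color 2 (142,252,127):
  R=142: 142/255≈0.5569 > 0.04045 → ((0.5569+0.055)/1.055)^2.4 ≈ 0.27050
  G=252: 252/255≈0.9882 > 0.04045 → ((0.9882+0.055)/1.055)^2.4 ≈ 0.97345
  B=127: 127/255≈0.4980 > 0.04045 → ((0.4980+0.055)/1.055)^2.4 ≈ 0.21223
  L2 = 0.2126×0.27050 + 0.7152×0.97345 + 0.0722×0.21223 ≈ 0.76904
Lighter = 0.76904, Darker = 0.09208
Ratio = (L_lighter + 0.05) / (L_darker + 0.05)
Ratio = (0.76904 + 0.05) / (0.09208 + 0.05) = 0.81904 / 0.14208 ≈ 5.7646
Ratio ≈ 5.76:1


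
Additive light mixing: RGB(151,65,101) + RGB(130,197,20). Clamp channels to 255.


Additive: each channel = min(255, C₁+C₂)
R: 151+130 = 281 → 255
G: 65+197 = 262 → 255
B: 101+20 = 121 → 121
= RGB(255, 255, 121)


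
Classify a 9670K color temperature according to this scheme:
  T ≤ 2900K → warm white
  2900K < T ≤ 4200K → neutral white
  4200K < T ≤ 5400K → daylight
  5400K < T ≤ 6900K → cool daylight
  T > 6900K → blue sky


Temperature: 9670K
9670K > 6900K → blue sky
Classification: blue sky


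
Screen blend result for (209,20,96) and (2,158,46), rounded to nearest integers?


Screen: C = 255 - (255-A)×(255-B)/255, rounded to nearest integer
R: 255 - (255-209)×(255-2)/255 = 255 - 11638/255 ≈ 255 - 45.639 = 209.361 → 209
G: 255 - (255-20)×(255-158)/255 = 255 - 22795/255 ≈ 255 - 89.392 = 165.608 → 166
B: 255 - (255-96)×(255-46)/255 = 255 - 33231/255 ≈ 255 - 130.318 = 124.682 → 125
= RGB(209, 166, 125)


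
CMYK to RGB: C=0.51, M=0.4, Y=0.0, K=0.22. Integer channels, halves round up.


R = 255 × (1-C) × (1-K) = 255 × 0.49 × 0.78 = 97.461 → 97
G = 255 × (1-M) × (1-K) = 255 × 0.60 × 0.78 = 119.34 → 119
B = 255 × (1-Y) × (1-K) = 255 × 1.00 × 0.78 = 198.9 → 199
= RGB(97, 119, 199)


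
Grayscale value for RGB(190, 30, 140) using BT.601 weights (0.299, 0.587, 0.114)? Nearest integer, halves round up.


Gray = 0.299×R + 0.587×G + 0.114×B
Gray = 0.299×190 + 0.587×30 + 0.114×140
Gray = 56.810 + 17.610 + 15.960
Gray = 90.380 → round half up → 90
Gray = 90


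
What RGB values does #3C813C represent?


3C → 60 (R)
81 → 129 (G)
3C → 60 (B)
= RGB(60, 129, 60)


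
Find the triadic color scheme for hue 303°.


Triadic: equally spaced at 120° intervals
H1 = 303°
H2 = (303 + 120) mod 360 = 63°
H3 = (303 + 240) mod 360 = 183°
Triadic = 303°, 63°, 183°


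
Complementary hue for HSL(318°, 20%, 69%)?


Complement = opposite side of color wheel = hue + 180°
H' = (318 + 180) mod 360 = 138°
S and L unchanged.
= HSL(138°, 20%, 69%)


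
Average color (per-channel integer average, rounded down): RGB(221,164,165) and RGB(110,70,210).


Midpoint: each channel = ⌊(C₁+C₂)/2⌋
R: ⌊(221+110)/2⌋ = 165
G: ⌊(164+70)/2⌋ = 117
B: ⌊(165+210)/2⌋ = 187
= RGB(165, 117, 187)


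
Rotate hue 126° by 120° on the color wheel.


New hue = (H + rotation) mod 360
New hue = (126 + 120) mod 360
= 246 mod 360
= 246°


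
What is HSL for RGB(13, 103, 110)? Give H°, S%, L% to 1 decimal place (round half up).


Normalize: R'=13/255≈0.0510, G'=103/255≈0.4039, B'=110/255≈0.4314
Max=110/255, Min=13/255, Δ=Max-Min=97/255
L = (Max+Min)/2 = (110+13)/510 = 123/510 = 0.24117… → L = 24.1%
L ≤ 0.5 → S = Δ/(Max+Min) = 97/(110+13) = 97/123 = 0.78861… → S = 78.9%
(the 1/255 factors cancel in S and H, so raw channel differences can be used)
Max is B' → H = 60 × ((R-G)/Δ + 4) = 60 × ((13-103)/97 + 4)
  -90/97 + 4 = -0.9278… + 4 = 3.0721…
  H = 60 × 3.0721… = 184.329…° → H = 184.3°
= HSL(184.3°, 78.9%, 24.1%)


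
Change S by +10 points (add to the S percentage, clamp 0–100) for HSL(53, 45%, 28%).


Original S = 45%
Adjustment = +10 percentage points
New S = 45 + (10) = 55
Clamp to [0, 100] → 55
= HSL(53°, 55%, 28%)


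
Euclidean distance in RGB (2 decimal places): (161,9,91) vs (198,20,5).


d = √[(R₁-R₂)² + (G₁-G₂)² + (B₁-B₂)²]
d = √[(161-198)² + (9-20)² + (91-5)²]
d = √[1369 + 121 + 7396]
d = √8886
d ≈ 94.27


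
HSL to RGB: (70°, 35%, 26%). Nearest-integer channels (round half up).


H=70°, S=0.35, L=0.26
C = (1-|2L-1|)×S = (1-|-0.48|)×0.35 = 0.182
H' = H/60 = 70/60 ≈ 1.1667; X = C×(1-|H' mod 2 - 1|) ≈ 0.1517
m = L - C/2 = 0.26 - 0.091 = 0.169
Sector ⌊H'⌋ = 1 → (R',G',B') = (≈0.1517, 0.182, 0.0)
RGB = ((R'+m)×255, (G'+m)×255, (B'+m)×255) = (81.77, 89.505, 43.095)
Round half up → RGB(82, 90, 43)


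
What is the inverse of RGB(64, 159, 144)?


Invert: (255-R, 255-G, 255-B)
R: 255-64 = 191
G: 255-159 = 96
B: 255-144 = 111
= RGB(191, 96, 111)


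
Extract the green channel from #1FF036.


Color: #1FF036
R = 1F = 31
G = F0 = 240
B = 36 = 54
Green = 240


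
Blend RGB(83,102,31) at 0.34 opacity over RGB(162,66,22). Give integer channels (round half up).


C = α×F + (1-α)×B, with 1-α = 0.66
R: 0.34×83 + 0.66×162 = 28.22 + 106.92 = 135.14 → 135
G: 0.34×102 + 0.66×66 = 34.68 + 43.56 = 78.24 → 78
B: 0.34×31 + 0.66×22 = 10.54 + 14.52 = 25.06 → 25
= RGB(135, 78, 25)


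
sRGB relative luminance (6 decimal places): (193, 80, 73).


Linearize each channel (sRGB transfer function): c = v/255; c_lin = c/12.92 if c ≤ 0.04045, else ((c+0.055)/1.055)^2.4
  R: 193/255 ≈ 0.756863 > 0.04045 → ((0.756863+0.055)/1.055)^2.4 ≈ 0.533276
  G: 80/255 ≈ 0.313725 > 0.04045 → ((0.313725+0.055)/1.055)^2.4 ≈ 0.080220
  B: 73/255 ≈ 0.286275 > 0.04045 → ((0.286275+0.055)/1.055)^2.4 ≈ 0.066626
R_lin = 0.533276, G_lin = 0.080220, B_lin = 0.066626
L = 0.2126×R + 0.7152×G + 0.0722×B
L = 0.2126×0.533276 + 0.7152×0.080220 + 0.0722×0.066626
L ≈ 0.175558


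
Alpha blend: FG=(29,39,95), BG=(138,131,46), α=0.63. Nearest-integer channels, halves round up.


C = α×F + (1-α)×B, with 1-α = 0.37
R: 0.63×29 + 0.37×138 = 18.27 + 51.06 = 69.33 → 69
G: 0.63×39 + 0.37×131 = 24.57 + 48.47 = 73.04 → 73
B: 0.63×95 + 0.37×46 = 59.85 + 17.02 = 76.87 → 77
= RGB(69, 73, 77)


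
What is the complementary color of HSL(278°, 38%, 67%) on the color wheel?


Complement = opposite side of color wheel = hue + 180°
H' = (278 + 180) mod 360 = 98°
S and L unchanged.
= HSL(98°, 38%, 67%)


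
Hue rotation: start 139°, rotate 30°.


New hue = (H + rotation) mod 360
New hue = (139 + 30) mod 360
= 169 mod 360
= 169°


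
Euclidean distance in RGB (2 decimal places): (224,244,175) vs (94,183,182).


d = √[(R₁-R₂)² + (G₁-G₂)² + (B₁-B₂)²]
d = √[(224-94)² + (244-183)² + (175-182)²]
d = √[16900 + 3721 + 49]
d = √20670
d ≈ 143.77


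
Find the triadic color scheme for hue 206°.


Triadic: equally spaced at 120° intervals
H1 = 206°
H2 = (206 + 120) mod 360 = 326°
H3 = (206 + 240) mod 360 = 86°
Triadic = 206°, 326°, 86°


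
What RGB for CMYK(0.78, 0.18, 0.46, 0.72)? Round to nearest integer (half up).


R = 255 × (1-C) × (1-K) = 255 × 0.22 × 0.28 = 15.708 → 16
G = 255 × (1-M) × (1-K) = 255 × 0.82 × 0.28 = 58.548 → 59
B = 255 × (1-Y) × (1-K) = 255 × 0.54 × 0.28 = 38.556 → 39
= RGB(16, 59, 39)


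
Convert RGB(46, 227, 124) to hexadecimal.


R = 46 → 2E (hex)
G = 227 → E3 (hex)
B = 124 → 7C (hex)
Hex = #2EE37C


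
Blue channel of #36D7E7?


Color: #36D7E7
R = 36 = 54
G = D7 = 215
B = E7 = 231
Blue = 231


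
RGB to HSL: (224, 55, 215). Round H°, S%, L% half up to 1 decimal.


Normalize: R'=224/255≈0.8784, G'=55/255≈0.2157, B'=215/255≈0.8431
Max=224/255, Min=55/255, Δ=Max-Min=169/255
L = (Max+Min)/2 = (224+55)/510 = 279/510 = 0.54705… → L = 54.7%
L > 0.5 → S = Δ/(2-Max-Min) = 169/(510-224-55) = 169/231 = 0.73160… → S = 73.2%
(the 1/255 factors cancel in S and H, so raw channel differences can be used)
Max is R' → H = 60 × (((G-B)/Δ) mod 6) = 60 × (((55-215)/169) mod 6)
  (-160)/169 = -0.9467…; negative, so add 6 → 5.0532…
  H = 60 × 5.0532… = 303.195…° → H = 303.2°
= HSL(303.2°, 73.2%, 54.7%)


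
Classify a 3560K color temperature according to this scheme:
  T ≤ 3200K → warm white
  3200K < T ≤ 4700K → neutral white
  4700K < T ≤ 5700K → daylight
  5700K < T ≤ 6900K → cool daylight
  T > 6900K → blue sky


Temperature: 3560K
3200K < 3560K ≤ 4700K → neutral white
Classification: neutral white


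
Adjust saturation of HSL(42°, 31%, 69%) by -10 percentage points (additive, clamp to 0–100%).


Original S = 31%
Adjustment = -10 percentage points
New S = 31 + (-10) = 21
Clamp to [0, 100] → 21
= HSL(42°, 21%, 69%)
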